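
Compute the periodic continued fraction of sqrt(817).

Write x_i = (sqrt(817) + m_i)/d_i with (m_0, d_0) = (0, 1). a_0 = floor(sqrt(817)) = 28, since 28^2 = 784 <= 817 < 841 = 29^2.
Iterate m_{i+1} = d_i*a_i - m_i, d_{i+1} = (817 - m_{i+1}^2)/d_i, a_{i+1} = floor((a_0 + m_{i+1})/d_{i+1}):
  m_1 = 1*28 - 0 = 28, d_1 = (817 - 28^2)/1 = 33/1 = 33, a_1 = floor((28 + 28)/33) = 1.
  m_2 = 33*1 - 28 = 5, d_2 = (817 - 5^2)/33 = 792/33 = 24, a_2 = floor((28 + 5)/24) = 1.
  m_3 = 24*1 - 5 = 19, d_3 = (817 - 19^2)/24 = 456/24 = 19, a_3 = floor((28 + 19)/19) = 2.
  m_4 = 19*2 - 19 = 19, d_4 = (817 - 19^2)/19 = 456/19 = 24, a_4 = floor((28 + 19)/24) = 1.
  m_5 = 24*1 - 19 = 5, d_5 = (817 - 5^2)/24 = 792/24 = 33, a_5 = floor((28 + 5)/33) = 1.
  m_6 = 33*1 - 5 = 28, d_6 = (817 - 28^2)/33 = 33/33 = 1, a_6 = floor((28 + 28)/1) = 56.
  m_7 = 1*56 - 28 = 28, d_7 = (817 - 28^2)/1 = 33/1 = 33: (m_7, d_7) = (m_1, d_1) = (28, 33), so from here the quotients repeat a_1, ..., a_6; the period length is 6.
Hence the expansion of sqrt(817) is a_0 = 28 followed by the repeating block 1, 1, 2, 1, 1, 56 (period 6).

[28; (1, 1, 2, 1, 1, 56)]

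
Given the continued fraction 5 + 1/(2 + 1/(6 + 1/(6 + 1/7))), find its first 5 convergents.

Using the convergent recurrence p_i = a_i*p_{i-1} + p_{i-2}, q_i = a_i*q_{i-1} + q_{i-2} with p_{-2}=0, p_{-1}=1, q_{-2}=1, q_{-1}=0:
  i=0: a_0=5, p_0 = 5*1 + 0 = 5, q_0 = 5*0 + 1 = 1.
  i=1: a_1=2, p_1 = 2*5 + 1 = 11, q_1 = 2*1 + 0 = 2.
  i=2: a_2=6, p_2 = 6*11 + 5 = 71, q_2 = 6*2 + 1 = 13.
  i=3: a_3=6, p_3 = 6*71 + 11 = 437, q_3 = 6*13 + 2 = 80.
  i=4: a_4=7, p_4 = 7*437 + 71 = 3130, q_4 = 7*80 + 13 = 573.

5/1, 11/2, 71/13, 437/80, 3130/573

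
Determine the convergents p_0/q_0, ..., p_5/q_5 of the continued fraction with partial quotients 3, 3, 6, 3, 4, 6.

Using the convergent recurrence p_i = a_i*p_{i-1} + p_{i-2}, q_i = a_i*q_{i-1} + q_{i-2} with p_{-2}=0, p_{-1}=1, q_{-2}=1, q_{-1}=0:
  i=0: a_0=3, p_0 = 3*1 + 0 = 3, q_0 = 3*0 + 1 = 1.
  i=1: a_1=3, p_1 = 3*3 + 1 = 10, q_1 = 3*1 + 0 = 3.
  i=2: a_2=6, p_2 = 6*10 + 3 = 63, q_2 = 6*3 + 1 = 19.
  i=3: a_3=3, p_3 = 3*63 + 10 = 199, q_3 = 3*19 + 3 = 60.
  i=4: a_4=4, p_4 = 4*199 + 63 = 859, q_4 = 4*60 + 19 = 259.
  i=5: a_5=6, p_5 = 6*859 + 199 = 5353, q_5 = 6*259 + 60 = 1614.

3/1, 10/3, 63/19, 199/60, 859/259, 5353/1614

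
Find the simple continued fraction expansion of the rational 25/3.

[8; 3]

Run the Euclidean algorithm on 25 and 3; the successive quotients are the partial quotients a_0, a_1, ... (each step inverts the fractional part left over by the previous one):
  25 = 8*3 + 1, so a_0 = 8.
  3 = 3*1 + 0, so a_1 = 3.
The remainder reaches 0 after 2 divisions, so the expansion has 2 partial quotients, read off in order.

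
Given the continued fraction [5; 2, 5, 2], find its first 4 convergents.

Using the convergent recurrence p_i = a_i*p_{i-1} + p_{i-2}, q_i = a_i*q_{i-1} + q_{i-2} with p_{-2}=0, p_{-1}=1, q_{-2}=1, q_{-1}=0:
  i=0: a_0=5, p_0 = 5*1 + 0 = 5, q_0 = 5*0 + 1 = 1.
  i=1: a_1=2, p_1 = 2*5 + 1 = 11, q_1 = 2*1 + 0 = 2.
  i=2: a_2=5, p_2 = 5*11 + 5 = 60, q_2 = 5*2 + 1 = 11.
  i=3: a_3=2, p_3 = 2*60 + 11 = 131, q_3 = 2*11 + 2 = 24.

5/1, 11/2, 60/11, 131/24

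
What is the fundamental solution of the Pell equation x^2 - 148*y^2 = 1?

(x, y) = (73, 6)

First expand sqrt(148) as a continued fraction. With x_i = (sqrt(148) + m_i)/d_i and (m_0, d_0) = (0, 1): a_0 = floor(sqrt(148)) = 12, since 12^2 = 144 <= 148 < 169 = 13^2.
Iterate m_{i+1} = d_i*a_i - m_i, d_{i+1} = (148 - m_{i+1}^2)/d_i, a_{i+1} = floor((a_0 + m_{i+1})/d_{i+1}):
  m_1 = 1*12 - 0 = 12, d_1 = (148 - 12^2)/1 = 4/1 = 4, a_1 = floor((12 + 12)/4) = 6.
  m_2 = 4*6 - 12 = 12, d_2 = (148 - 12^2)/4 = 4/4 = 1, a_2 = floor((12 + 12)/1) = 24.
  m_3 = 1*24 - 12 = 12, d_3 = (148 - 12^2)/1 = 4/1 = 4: (m_3, d_3) = (m_1, d_1) = (12, 4), so from here the quotients repeat a_1, a_2; the period length is 2.
So sqrt(148) = [12; (6, 24)] with period length k = 2.
k is even, so the fundamental solution of x^2 - 148y^2 = 1 is (p_{k-1}, q_{k-1}) = (p_1, q_1); compute convergents through index 1.
Convergents (p_i = a_i*p_{i-1} + p_{i-2}, q_i = a_i*q_{i-1} + q_{i-2} with p_{-2}=0, p_{-1}=1, q_{-2}=1, q_{-1}=0):
  i=0: a_0=12, p_0 = 12*1 + 0 = 12, q_0 = 12*0 + 1 = 1.
  i=1: a_1=6, p_1 = 6*12 + 1 = 73, q_1 = 6*1 + 0 = 6.
Check: 73^2 - 148*6^2 = 5329 - 5328 = 1, so (x, y) = (73, 6) solves the equation, and by the theorem it is the least positive solution.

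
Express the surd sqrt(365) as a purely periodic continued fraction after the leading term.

[19; (9, 1, 1, 9, 38)]

Write x_i = (sqrt(365) + m_i)/d_i with (m_0, d_0) = (0, 1). a_0 = floor(sqrt(365)) = 19, since 19^2 = 361 <= 365 < 400 = 20^2.
Iterate m_{i+1} = d_i*a_i - m_i, d_{i+1} = (365 - m_{i+1}^2)/d_i, a_{i+1} = floor((a_0 + m_{i+1})/d_{i+1}):
  m_1 = 1*19 - 0 = 19, d_1 = (365 - 19^2)/1 = 4/1 = 4, a_1 = floor((19 + 19)/4) = 9.
  m_2 = 4*9 - 19 = 17, d_2 = (365 - 17^2)/4 = 76/4 = 19, a_2 = floor((19 + 17)/19) = 1.
  m_3 = 19*1 - 17 = 2, d_3 = (365 - 2^2)/19 = 361/19 = 19, a_3 = floor((19 + 2)/19) = 1.
  m_4 = 19*1 - 2 = 17, d_4 = (365 - 17^2)/19 = 76/19 = 4, a_4 = floor((19 + 17)/4) = 9.
  m_5 = 4*9 - 17 = 19, d_5 = (365 - 19^2)/4 = 4/4 = 1, a_5 = floor((19 + 19)/1) = 38.
  m_6 = 1*38 - 19 = 19, d_6 = (365 - 19^2)/1 = 4/1 = 4: (m_6, d_6) = (m_1, d_1) = (19, 4), so from here the quotients repeat a_1, ..., a_5; the period length is 5.
Hence the expansion of sqrt(365) is a_0 = 19 followed by the repeating block 9, 1, 1, 9, 38 (period 5).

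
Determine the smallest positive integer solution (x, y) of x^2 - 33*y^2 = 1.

First expand sqrt(33) as a continued fraction. With x_i = (sqrt(33) + m_i)/d_i and (m_0, d_0) = (0, 1): a_0 = floor(sqrt(33)) = 5, since 5^2 = 25 <= 33 < 36 = 6^2.
Iterate m_{i+1} = d_i*a_i - m_i, d_{i+1} = (33 - m_{i+1}^2)/d_i, a_{i+1} = floor((a_0 + m_{i+1})/d_{i+1}):
  m_1 = 1*5 - 0 = 5, d_1 = (33 - 5^2)/1 = 8/1 = 8, a_1 = floor((5 + 5)/8) = 1.
  m_2 = 8*1 - 5 = 3, d_2 = (33 - 3^2)/8 = 24/8 = 3, a_2 = floor((5 + 3)/3) = 2.
  m_3 = 3*2 - 3 = 3, d_3 = (33 - 3^2)/3 = 24/3 = 8, a_3 = floor((5 + 3)/8) = 1.
  m_4 = 8*1 - 3 = 5, d_4 = (33 - 5^2)/8 = 8/8 = 1, a_4 = floor((5 + 5)/1) = 10.
  m_5 = 1*10 - 5 = 5, d_5 = (33 - 5^2)/1 = 8/1 = 8: (m_5, d_5) = (m_1, d_1) = (5, 8), so from here the quotients repeat a_1, ..., a_4; the period length is 4.
So sqrt(33) = [5; (1, 2, 1, 10)] with period length k = 4.
k is even, so the fundamental solution of x^2 - 33y^2 = 1 is (p_{k-1}, q_{k-1}) = (p_3, q_3); compute convergents through index 3.
Convergents (p_i = a_i*p_{i-1} + p_{i-2}, q_i = a_i*q_{i-1} + q_{i-2} with p_{-2}=0, p_{-1}=1, q_{-2}=1, q_{-1}=0):
  i=0: a_0=5, p_0 = 5*1 + 0 = 5, q_0 = 5*0 + 1 = 1.
  i=1: a_1=1, p_1 = 1*5 + 1 = 6, q_1 = 1*1 + 0 = 1.
  i=2: a_2=2, p_2 = 2*6 + 5 = 17, q_2 = 2*1 + 1 = 3.
  i=3: a_3=1, p_3 = 1*17 + 6 = 23, q_3 = 1*3 + 1 = 4.
Check: 23^2 - 33*4^2 = 529 - 528 = 1, so (x, y) = (23, 4) solves the equation, and by the theorem it is the least positive solution.

(x, y) = (23, 4)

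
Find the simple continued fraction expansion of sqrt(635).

Write x_i = (sqrt(635) + m_i)/d_i with (m_0, d_0) = (0, 1). a_0 = floor(sqrt(635)) = 25, since 25^2 = 625 <= 635 < 676 = 26^2.
Iterate m_{i+1} = d_i*a_i - m_i, d_{i+1} = (635 - m_{i+1}^2)/d_i, a_{i+1} = floor((a_0 + m_{i+1})/d_{i+1}):
  m_1 = 1*25 - 0 = 25, d_1 = (635 - 25^2)/1 = 10/1 = 10, a_1 = floor((25 + 25)/10) = 5.
  m_2 = 10*5 - 25 = 25, d_2 = (635 - 25^2)/10 = 10/10 = 1, a_2 = floor((25 + 25)/1) = 50.
  m_3 = 1*50 - 25 = 25, d_3 = (635 - 25^2)/1 = 10/1 = 10: (m_3, d_3) = (m_1, d_1) = (25, 10), so from here the quotients repeat a_1, a_2; the period length is 2.
Hence the expansion of sqrt(635) is a_0 = 25 followed by the repeating block 5, 50 (period 2).

[25; (5, 50)]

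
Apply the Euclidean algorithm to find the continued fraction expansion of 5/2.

Run the Euclidean algorithm on 5 and 2; the successive quotients are the partial quotients a_0, a_1, ... (each step inverts the fractional part left over by the previous one):
  5 = 2*2 + 1, so a_0 = 2.
  2 = 2*1 + 0, so a_1 = 2.
The remainder reaches 0 after 2 divisions, so the expansion has 2 partial quotients, read off in order.

[2; 2]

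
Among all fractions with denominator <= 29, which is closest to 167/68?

Expand x = 167/68 as a continued fraction with the Euclidean algorithm:
  167 = 2*68 + 31, so a_0 = 2.
  68 = 2*31 + 6, so a_1 = 2.
  31 = 5*6 + 1, so a_2 = 5.
  6 = 6*1 + 0, so a_3 = 6.
so x = [2; 2, 5, 6].
Convergents (p_i = a_i*p_{i-1} + p_{i-2}, q_i = a_i*q_{i-1} + q_{i-2} with p_{-2}=0, p_{-1}=1, q_{-2}=1, q_{-1}=0), until the denominator exceeds 29:
  i=0: a_0=2, p_0 = 2*1 + 0 = 2, q_0 = 2*0 + 1 = 1.
  i=1: a_1=2, p_1 = 2*2 + 1 = 5, q_1 = 2*1 + 0 = 2.
  i=2: a_2=5, p_2 = 5*5 + 2 = 27, q_2 = 5*2 + 1 = 11.
  i=3: a_3=6, p_3 = 6*27 + 5 = 167, q_3 = 6*11 + 2 = 68.
q_3 = 68 > 29, so the last convergent with denominator <= 29 is p_2/q_2 = 27/11.
The closest fraction with denominator <= 29 is either p_2/q_2 or the intermediate fraction (k*p_2 + p_1)/(k*q_2 + q_1) with the largest k >= 1 whose denominator stays <= 29; these approach x as k grows, and every other convergent or intermediate fraction in range is farther away.
Largest k: floor((29 - q_1)/q_2) = floor((29 - 2)/11) = 2.
That gives (2*27 + 5)/(2*11 + 2) = 59/24.
Compare the errors: |x - 27/11| = |167*11 - 27*68|/(68*11) = 1/748, and |x - 59/24| = |167*24 - 59*68|/(68*24) = 4/1632.
Cross-multiplying, 1*1632 = 1632 < 2992 = 4*748, so 1/748 is smaller: the convergent 27/11 is closer to x than 59/24.

27/11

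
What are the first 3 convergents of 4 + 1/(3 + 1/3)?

Using the convergent recurrence p_i = a_i*p_{i-1} + p_{i-2}, q_i = a_i*q_{i-1} + q_{i-2} with p_{-2}=0, p_{-1}=1, q_{-2}=1, q_{-1}=0:
  i=0: a_0=4, p_0 = 4*1 + 0 = 4, q_0 = 4*0 + 1 = 1.
  i=1: a_1=3, p_1 = 3*4 + 1 = 13, q_1 = 3*1 + 0 = 3.
  i=2: a_2=3, p_2 = 3*13 + 4 = 43, q_2 = 3*3 + 1 = 10.

4/1, 13/3, 43/10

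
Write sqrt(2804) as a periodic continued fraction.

Write x_i = (sqrt(2804) + m_i)/d_i with (m_0, d_0) = (0, 1). a_0 = floor(sqrt(2804)) = 52, since 52^2 = 2704 <= 2804 < 2809 = 53^2.
Iterate m_{i+1} = d_i*a_i - m_i, d_{i+1} = (2804 - m_{i+1}^2)/d_i, a_{i+1} = floor((a_0 + m_{i+1})/d_{i+1}):
  m_1 = 1*52 - 0 = 52, d_1 = (2804 - 52^2)/1 = 100/1 = 100, a_1 = floor((52 + 52)/100) = 1.
  m_2 = 100*1 - 52 = 48, d_2 = (2804 - 48^2)/100 = 500/100 = 5, a_2 = floor((52 + 48)/5) = 20.
  m_3 = 5*20 - 48 = 52, d_3 = (2804 - 52^2)/5 = 100/5 = 20, a_3 = floor((52 + 52)/20) = 5.
  m_4 = 20*5 - 52 = 48, d_4 = (2804 - 48^2)/20 = 500/20 = 25, a_4 = floor((52 + 48)/25) = 4.
  m_5 = 25*4 - 48 = 52, d_5 = (2804 - 52^2)/25 = 100/25 = 4, a_5 = floor((52 + 52)/4) = 26.
  m_6 = 4*26 - 52 = 52, d_6 = (2804 - 52^2)/4 = 100/4 = 25, a_6 = floor((52 + 52)/25) = 4.
  m_7 = 25*4 - 52 = 48, d_7 = (2804 - 48^2)/25 = 500/25 = 20, a_7 = floor((52 + 48)/20) = 5.
  m_8 = 20*5 - 48 = 52, d_8 = (2804 - 52^2)/20 = 100/20 = 5, a_8 = floor((52 + 52)/5) = 20.
  m_9 = 5*20 - 52 = 48, d_9 = (2804 - 48^2)/5 = 500/5 = 100, a_9 = floor((52 + 48)/100) = 1.
  m_10 = 100*1 - 48 = 52, d_10 = (2804 - 52^2)/100 = 100/100 = 1, a_10 = floor((52 + 52)/1) = 104.
  m_11 = 1*104 - 52 = 52, d_11 = (2804 - 52^2)/1 = 100/1 = 100: (m_11, d_11) = (m_1, d_1) = (52, 100), so from here the quotients repeat a_1, ..., a_10; the period length is 10.
Hence the expansion of sqrt(2804) is a_0 = 52 followed by the repeating block 1, 20, 5, 4, 26, 4, 5, 20, 1, 104 (period 10).

[52; (1, 20, 5, 4, 26, 4, 5, 20, 1, 104)]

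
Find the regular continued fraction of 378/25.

[15; 8, 3]

Run the Euclidean algorithm on 378 and 25; the successive quotients are the partial quotients a_0, a_1, ... (each step inverts the fractional part left over by the previous one):
  378 = 15*25 + 3, so a_0 = 15.
  25 = 8*3 + 1, so a_1 = 8.
  3 = 3*1 + 0, so a_2 = 3.
The remainder reaches 0 after 3 divisions, so the expansion has 3 partial quotients, read off in order.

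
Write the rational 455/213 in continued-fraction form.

[2; 7, 2, 1, 9]

Run the Euclidean algorithm on 455 and 213; the successive quotients are the partial quotients a_0, a_1, ... (each step inverts the fractional part left over by the previous one):
  455 = 2*213 + 29, so a_0 = 2.
  213 = 7*29 + 10, so a_1 = 7.
  29 = 2*10 + 9, so a_2 = 2.
  10 = 1*9 + 1, so a_3 = 1.
  9 = 9*1 + 0, so a_4 = 9.
The remainder reaches 0 after 5 divisions, so the expansion has 5 partial quotients, read off in order.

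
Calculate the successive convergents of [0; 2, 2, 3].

0/1, 1/2, 2/5, 7/17

Using the convergent recurrence p_i = a_i*p_{i-1} + p_{i-2}, q_i = a_i*q_{i-1} + q_{i-2} with p_{-2}=0, p_{-1}=1, q_{-2}=1, q_{-1}=0:
  i=0: a_0=0, p_0 = 0*1 + 0 = 0, q_0 = 0*0 + 1 = 1.
  i=1: a_1=2, p_1 = 2*0 + 1 = 1, q_1 = 2*1 + 0 = 2.
  i=2: a_2=2, p_2 = 2*1 + 0 = 2, q_2 = 2*2 + 1 = 5.
  i=3: a_3=3, p_3 = 3*2 + 1 = 7, q_3 = 3*5 + 2 = 17.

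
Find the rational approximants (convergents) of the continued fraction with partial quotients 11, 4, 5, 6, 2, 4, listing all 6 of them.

11/1, 45/4, 236/21, 1461/130, 3158/281, 14093/1254

Using the convergent recurrence p_i = a_i*p_{i-1} + p_{i-2}, q_i = a_i*q_{i-1} + q_{i-2} with p_{-2}=0, p_{-1}=1, q_{-2}=1, q_{-1}=0:
  i=0: a_0=11, p_0 = 11*1 + 0 = 11, q_0 = 11*0 + 1 = 1.
  i=1: a_1=4, p_1 = 4*11 + 1 = 45, q_1 = 4*1 + 0 = 4.
  i=2: a_2=5, p_2 = 5*45 + 11 = 236, q_2 = 5*4 + 1 = 21.
  i=3: a_3=6, p_3 = 6*236 + 45 = 1461, q_3 = 6*21 + 4 = 130.
  i=4: a_4=2, p_4 = 2*1461 + 236 = 3158, q_4 = 2*130 + 21 = 281.
  i=5: a_5=4, p_5 = 4*3158 + 1461 = 14093, q_5 = 4*281 + 130 = 1254.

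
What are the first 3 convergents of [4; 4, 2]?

Using the convergent recurrence p_i = a_i*p_{i-1} + p_{i-2}, q_i = a_i*q_{i-1} + q_{i-2} with p_{-2}=0, p_{-1}=1, q_{-2}=1, q_{-1}=0:
  i=0: a_0=4, p_0 = 4*1 + 0 = 4, q_0 = 4*0 + 1 = 1.
  i=1: a_1=4, p_1 = 4*4 + 1 = 17, q_1 = 4*1 + 0 = 4.
  i=2: a_2=2, p_2 = 2*17 + 4 = 38, q_2 = 2*4 + 1 = 9.

4/1, 17/4, 38/9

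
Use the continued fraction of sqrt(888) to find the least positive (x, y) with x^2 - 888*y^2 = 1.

First expand sqrt(888) as a continued fraction. With x_i = (sqrt(888) + m_i)/d_i and (m_0, d_0) = (0, 1): a_0 = floor(sqrt(888)) = 29, since 29^2 = 841 <= 888 < 900 = 30^2.
Iterate m_{i+1} = d_i*a_i - m_i, d_{i+1} = (888 - m_{i+1}^2)/d_i, a_{i+1} = floor((a_0 + m_{i+1})/d_{i+1}):
  m_1 = 1*29 - 0 = 29, d_1 = (888 - 29^2)/1 = 47/1 = 47, a_1 = floor((29 + 29)/47) = 1.
  m_2 = 47*1 - 29 = 18, d_2 = (888 - 18^2)/47 = 564/47 = 12, a_2 = floor((29 + 18)/12) = 3.
  m_3 = 12*3 - 18 = 18, d_3 = (888 - 18^2)/12 = 564/12 = 47, a_3 = floor((29 + 18)/47) = 1.
  m_4 = 47*1 - 18 = 29, d_4 = (888 - 29^2)/47 = 47/47 = 1, a_4 = floor((29 + 29)/1) = 58.
  m_5 = 1*58 - 29 = 29, d_5 = (888 - 29^2)/1 = 47/1 = 47: (m_5, d_5) = (m_1, d_1) = (29, 47), so from here the quotients repeat a_1, ..., a_4; the period length is 4.
So sqrt(888) = [29; (1, 3, 1, 58)] with period length k = 4.
k is even, so the fundamental solution of x^2 - 888y^2 = 1 is (p_{k-1}, q_{k-1}) = (p_3, q_3); compute convergents through index 3.
Convergents (p_i = a_i*p_{i-1} + p_{i-2}, q_i = a_i*q_{i-1} + q_{i-2} with p_{-2}=0, p_{-1}=1, q_{-2}=1, q_{-1}=0):
  i=0: a_0=29, p_0 = 29*1 + 0 = 29, q_0 = 29*0 + 1 = 1.
  i=1: a_1=1, p_1 = 1*29 + 1 = 30, q_1 = 1*1 + 0 = 1.
  i=2: a_2=3, p_2 = 3*30 + 29 = 119, q_2 = 3*1 + 1 = 4.
  i=3: a_3=1, p_3 = 1*119 + 30 = 149, q_3 = 1*4 + 1 = 5.
Check: 149^2 - 888*5^2 = 22201 - 22200 = 1, so (x, y) = (149, 5) solves the equation, and by the theorem it is the least positive solution.

(x, y) = (149, 5)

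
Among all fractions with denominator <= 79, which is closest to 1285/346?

Expand x = 1285/346 as a continued fraction with the Euclidean algorithm:
  1285 = 3*346 + 247, so a_0 = 3.
  346 = 1*247 + 99, so a_1 = 1.
  247 = 2*99 + 49, so a_2 = 2.
  99 = 2*49 + 1, so a_3 = 2.
  49 = 49*1 + 0, so a_4 = 49.
so x = [3; 1, 2, 2, 49].
Convergents (p_i = a_i*p_{i-1} + p_{i-2}, q_i = a_i*q_{i-1} + q_{i-2} with p_{-2}=0, p_{-1}=1, q_{-2}=1, q_{-1}=0), until the denominator exceeds 79:
  i=0: a_0=3, p_0 = 3*1 + 0 = 3, q_0 = 3*0 + 1 = 1.
  i=1: a_1=1, p_1 = 1*3 + 1 = 4, q_1 = 1*1 + 0 = 1.
  i=2: a_2=2, p_2 = 2*4 + 3 = 11, q_2 = 2*1 + 1 = 3.
  i=3: a_3=2, p_3 = 2*11 + 4 = 26, q_3 = 2*3 + 1 = 7.
  i=4: a_4=49, p_4 = 49*26 + 11 = 1285, q_4 = 49*7 + 3 = 346.
q_4 = 346 > 79, so the last convergent with denominator <= 79 is p_3/q_3 = 26/7.
The closest fraction with denominator <= 79 is either p_3/q_3 or the intermediate fraction (k*p_3 + p_2)/(k*q_3 + q_2) with the largest k >= 1 whose denominator stays <= 79; these approach x as k grows, and every other convergent or intermediate fraction in range is farther away.
Largest k: floor((79 - q_2)/q_3) = floor((79 - 3)/7) = 10.
That gives (10*26 + 11)/(10*7 + 3) = 271/73.
Compare the errors: |x - 26/7| = |1285*7 - 26*346|/(346*7) = 1/2422, and |x - 271/73| = |1285*73 - 271*346|/(346*73) = 39/25258.
Cross-multiplying, 1*25258 = 25258 < 94458 = 39*2422, so 1/2422 is smaller: the convergent 26/7 is closer to x than 271/73.

26/7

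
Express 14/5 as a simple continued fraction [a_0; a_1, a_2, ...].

[2; 1, 4]

Run the Euclidean algorithm on 14 and 5; the successive quotients are the partial quotients a_0, a_1, ... (each step inverts the fractional part left over by the previous one):
  14 = 2*5 + 4, so a_0 = 2.
  5 = 1*4 + 1, so a_1 = 1.
  4 = 4*1 + 0, so a_2 = 4.
The remainder reaches 0 after 3 divisions, so the expansion has 3 partial quotients, read off in order.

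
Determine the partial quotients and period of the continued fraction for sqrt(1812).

[42; (1, 1, 3, 5, 28, 5, 3, 1, 1, 84)]

Write x_i = (sqrt(1812) + m_i)/d_i with (m_0, d_0) = (0, 1). a_0 = floor(sqrt(1812)) = 42, since 42^2 = 1764 <= 1812 < 1849 = 43^2.
Iterate m_{i+1} = d_i*a_i - m_i, d_{i+1} = (1812 - m_{i+1}^2)/d_i, a_{i+1} = floor((a_0 + m_{i+1})/d_{i+1}):
  m_1 = 1*42 - 0 = 42, d_1 = (1812 - 42^2)/1 = 48/1 = 48, a_1 = floor((42 + 42)/48) = 1.
  m_2 = 48*1 - 42 = 6, d_2 = (1812 - 6^2)/48 = 1776/48 = 37, a_2 = floor((42 + 6)/37) = 1.
  m_3 = 37*1 - 6 = 31, d_3 = (1812 - 31^2)/37 = 851/37 = 23, a_3 = floor((42 + 31)/23) = 3.
  m_4 = 23*3 - 31 = 38, d_4 = (1812 - 38^2)/23 = 368/23 = 16, a_4 = floor((42 + 38)/16) = 5.
  m_5 = 16*5 - 38 = 42, d_5 = (1812 - 42^2)/16 = 48/16 = 3, a_5 = floor((42 + 42)/3) = 28.
  m_6 = 3*28 - 42 = 42, d_6 = (1812 - 42^2)/3 = 48/3 = 16, a_6 = floor((42 + 42)/16) = 5.
  m_7 = 16*5 - 42 = 38, d_7 = (1812 - 38^2)/16 = 368/16 = 23, a_7 = floor((42 + 38)/23) = 3.
  m_8 = 23*3 - 38 = 31, d_8 = (1812 - 31^2)/23 = 851/23 = 37, a_8 = floor((42 + 31)/37) = 1.
  m_9 = 37*1 - 31 = 6, d_9 = (1812 - 6^2)/37 = 1776/37 = 48, a_9 = floor((42 + 6)/48) = 1.
  m_10 = 48*1 - 6 = 42, d_10 = (1812 - 42^2)/48 = 48/48 = 1, a_10 = floor((42 + 42)/1) = 84.
  m_11 = 1*84 - 42 = 42, d_11 = (1812 - 42^2)/1 = 48/1 = 48: (m_11, d_11) = (m_1, d_1) = (42, 48), so from here the quotients repeat a_1, ..., a_10; the period length is 10.
Hence the expansion of sqrt(1812) is a_0 = 42 followed by the repeating block 1, 1, 3, 5, 28, 5, 3, 1, 1, 84 (period 10).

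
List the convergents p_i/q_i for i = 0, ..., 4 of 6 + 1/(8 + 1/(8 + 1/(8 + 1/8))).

6/1, 49/8, 398/65, 3233/528, 26262/4289

Using the convergent recurrence p_i = a_i*p_{i-1} + p_{i-2}, q_i = a_i*q_{i-1} + q_{i-2} with p_{-2}=0, p_{-1}=1, q_{-2}=1, q_{-1}=0:
  i=0: a_0=6, p_0 = 6*1 + 0 = 6, q_0 = 6*0 + 1 = 1.
  i=1: a_1=8, p_1 = 8*6 + 1 = 49, q_1 = 8*1 + 0 = 8.
  i=2: a_2=8, p_2 = 8*49 + 6 = 398, q_2 = 8*8 + 1 = 65.
  i=3: a_3=8, p_3 = 8*398 + 49 = 3233, q_3 = 8*65 + 8 = 528.
  i=4: a_4=8, p_4 = 8*3233 + 398 = 26262, q_4 = 8*528 + 65 = 4289.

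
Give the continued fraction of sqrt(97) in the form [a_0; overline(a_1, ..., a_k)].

[9; overline(1, 5, 1, 1, 1, 1, 1, 1, 5, 1, 18)]

Write x_i = (sqrt(97) + m_i)/d_i with (m_0, d_0) = (0, 1). a_0 = floor(sqrt(97)) = 9, since 9^2 = 81 <= 97 < 100 = 10^2.
Iterate m_{i+1} = d_i*a_i - m_i, d_{i+1} = (97 - m_{i+1}^2)/d_i, a_{i+1} = floor((a_0 + m_{i+1})/d_{i+1}):
  m_1 = 1*9 - 0 = 9, d_1 = (97 - 9^2)/1 = 16/1 = 16, a_1 = floor((9 + 9)/16) = 1.
  m_2 = 16*1 - 9 = 7, d_2 = (97 - 7^2)/16 = 48/16 = 3, a_2 = floor((9 + 7)/3) = 5.
  m_3 = 3*5 - 7 = 8, d_3 = (97 - 8^2)/3 = 33/3 = 11, a_3 = floor((9 + 8)/11) = 1.
  m_4 = 11*1 - 8 = 3, d_4 = (97 - 3^2)/11 = 88/11 = 8, a_4 = floor((9 + 3)/8) = 1.
  m_5 = 8*1 - 3 = 5, d_5 = (97 - 5^2)/8 = 72/8 = 9, a_5 = floor((9 + 5)/9) = 1.
  m_6 = 9*1 - 5 = 4, d_6 = (97 - 4^2)/9 = 81/9 = 9, a_6 = floor((9 + 4)/9) = 1.
  m_7 = 9*1 - 4 = 5, d_7 = (97 - 5^2)/9 = 72/9 = 8, a_7 = floor((9 + 5)/8) = 1.
  m_8 = 8*1 - 5 = 3, d_8 = (97 - 3^2)/8 = 88/8 = 11, a_8 = floor((9 + 3)/11) = 1.
  m_9 = 11*1 - 3 = 8, d_9 = (97 - 8^2)/11 = 33/11 = 3, a_9 = floor((9 + 8)/3) = 5.
  m_10 = 3*5 - 8 = 7, d_10 = (97 - 7^2)/3 = 48/3 = 16, a_10 = floor((9 + 7)/16) = 1.
  m_11 = 16*1 - 7 = 9, d_11 = (97 - 9^2)/16 = 16/16 = 1, a_11 = floor((9 + 9)/1) = 18.
  m_12 = 1*18 - 9 = 9, d_12 = (97 - 9^2)/1 = 16/1 = 16: (m_12, d_12) = (m_1, d_1) = (9, 16), so from here the quotients repeat a_1, ..., a_11; the period length is 11.
Hence the expansion of sqrt(97) is a_0 = 9 followed by the repeating block 1, 5, 1, 1, 1, 1, 1, 1, 5, 1, 18 (period 11).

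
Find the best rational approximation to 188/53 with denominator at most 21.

Expand x = 188/53 as a continued fraction with the Euclidean algorithm:
  188 = 3*53 + 29, so a_0 = 3.
  53 = 1*29 + 24, so a_1 = 1.
  29 = 1*24 + 5, so a_2 = 1.
  24 = 4*5 + 4, so a_3 = 4.
  5 = 1*4 + 1, so a_4 = 1.
  4 = 4*1 + 0, so a_5 = 4.
so x = [3; 1, 1, 4, 1, 4].
Convergents (p_i = a_i*p_{i-1} + p_{i-2}, q_i = a_i*q_{i-1} + q_{i-2} with p_{-2}=0, p_{-1}=1, q_{-2}=1, q_{-1}=0), until the denominator exceeds 21:
  i=0: a_0=3, p_0 = 3*1 + 0 = 3, q_0 = 3*0 + 1 = 1.
  i=1: a_1=1, p_1 = 1*3 + 1 = 4, q_1 = 1*1 + 0 = 1.
  i=2: a_2=1, p_2 = 1*4 + 3 = 7, q_2 = 1*1 + 1 = 2.
  i=3: a_3=4, p_3 = 4*7 + 4 = 32, q_3 = 4*2 + 1 = 9.
  i=4: a_4=1, p_4 = 1*32 + 7 = 39, q_4 = 1*9 + 2 = 11.
  i=5: a_5=4, p_5 = 4*39 + 32 = 188, q_5 = 4*11 + 9 = 53.
q_5 = 53 > 21, so the last convergent with denominator <= 21 is p_4/q_4 = 39/11.
The closest fraction with denominator <= 21 is either p_4/q_4 or the intermediate fraction (k*p_4 + p_3)/(k*q_4 + q_3) with the largest k >= 1 whose denominator stays <= 21; these approach x as k grows, and every other convergent or intermediate fraction in range is farther away.
Largest k: floor((21 - q_3)/q_4) = floor((21 - 9)/11) = 1.
That gives (1*39 + 32)/(1*11 + 9) = 71/20.
Compare the errors: |x - 39/11| = |188*11 - 39*53|/(53*11) = 1/583, and |x - 71/20| = |188*20 - 71*53|/(53*20) = 3/1060.
Cross-multiplying, 1*1060 = 1060 < 1749 = 3*583, so 1/583 is smaller: the convergent 39/11 is closer to x than 71/20.

39/11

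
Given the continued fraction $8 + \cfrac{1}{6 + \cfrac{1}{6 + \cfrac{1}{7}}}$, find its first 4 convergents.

8/1, 49/6, 302/37, 2163/265

Using the convergent recurrence p_i = a_i*p_{i-1} + p_{i-2}, q_i = a_i*q_{i-1} + q_{i-2} with p_{-2}=0, p_{-1}=1, q_{-2}=1, q_{-1}=0:
  i=0: a_0=8, p_0 = 8*1 + 0 = 8, q_0 = 8*0 + 1 = 1.
  i=1: a_1=6, p_1 = 6*8 + 1 = 49, q_1 = 6*1 + 0 = 6.
  i=2: a_2=6, p_2 = 6*49 + 8 = 302, q_2 = 6*6 + 1 = 37.
  i=3: a_3=7, p_3 = 7*302 + 49 = 2163, q_3 = 7*37 + 6 = 265.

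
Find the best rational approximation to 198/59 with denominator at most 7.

10/3

Expand x = 198/59 as a continued fraction with the Euclidean algorithm:
  198 = 3*59 + 21, so a_0 = 3.
  59 = 2*21 + 17, so a_1 = 2.
  21 = 1*17 + 4, so a_2 = 1.
  17 = 4*4 + 1, so a_3 = 4.
  4 = 4*1 + 0, so a_4 = 4.
so x = [3; 2, 1, 4, 4].
Convergents (p_i = a_i*p_{i-1} + p_{i-2}, q_i = a_i*q_{i-1} + q_{i-2} with p_{-2}=0, p_{-1}=1, q_{-2}=1, q_{-1}=0), until the denominator exceeds 7:
  i=0: a_0=3, p_0 = 3*1 + 0 = 3, q_0 = 3*0 + 1 = 1.
  i=1: a_1=2, p_1 = 2*3 + 1 = 7, q_1 = 2*1 + 0 = 2.
  i=2: a_2=1, p_2 = 1*7 + 3 = 10, q_2 = 1*2 + 1 = 3.
  i=3: a_3=4, p_3 = 4*10 + 7 = 47, q_3 = 4*3 + 2 = 14.
q_3 = 14 > 7, so the last convergent with denominator <= 7 is p_2/q_2 = 10/3.
The closest fraction with denominator <= 7 is either p_2/q_2 or the intermediate fraction (k*p_2 + p_1)/(k*q_2 + q_1) with the largest k >= 1 whose denominator stays <= 7; these approach x as k grows, and every other convergent or intermediate fraction in range is farther away.
Largest k: floor((7 - q_1)/q_2) = floor((7 - 2)/3) = 1.
That gives (1*10 + 7)/(1*3 + 2) = 17/5.
Compare the errors: |x - 10/3| = |198*3 - 10*59|/(59*3) = 4/177, and |x - 17/5| = |198*5 - 17*59|/(59*5) = 13/295.
Cross-multiplying, 4*295 = 1180 < 2301 = 13*177, so 4/177 is smaller: the convergent 10/3 is closer to x than 17/5.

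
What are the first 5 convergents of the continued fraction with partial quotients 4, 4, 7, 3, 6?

4/1, 17/4, 123/29, 386/91, 2439/575

Using the convergent recurrence p_i = a_i*p_{i-1} + p_{i-2}, q_i = a_i*q_{i-1} + q_{i-2} with p_{-2}=0, p_{-1}=1, q_{-2}=1, q_{-1}=0:
  i=0: a_0=4, p_0 = 4*1 + 0 = 4, q_0 = 4*0 + 1 = 1.
  i=1: a_1=4, p_1 = 4*4 + 1 = 17, q_1 = 4*1 + 0 = 4.
  i=2: a_2=7, p_2 = 7*17 + 4 = 123, q_2 = 7*4 + 1 = 29.
  i=3: a_3=3, p_3 = 3*123 + 17 = 386, q_3 = 3*29 + 4 = 91.
  i=4: a_4=6, p_4 = 6*386 + 123 = 2439, q_4 = 6*91 + 29 = 575.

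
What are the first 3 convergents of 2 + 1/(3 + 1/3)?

2/1, 7/3, 23/10

Using the convergent recurrence p_i = a_i*p_{i-1} + p_{i-2}, q_i = a_i*q_{i-1} + q_{i-2} with p_{-2}=0, p_{-1}=1, q_{-2}=1, q_{-1}=0:
  i=0: a_0=2, p_0 = 2*1 + 0 = 2, q_0 = 2*0 + 1 = 1.
  i=1: a_1=3, p_1 = 3*2 + 1 = 7, q_1 = 3*1 + 0 = 3.
  i=2: a_2=3, p_2 = 3*7 + 2 = 23, q_2 = 3*3 + 1 = 10.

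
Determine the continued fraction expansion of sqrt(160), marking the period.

[12; (1, 1, 1, 5, 1, 1, 1, 24)]

Write x_i = (sqrt(160) + m_i)/d_i with (m_0, d_0) = (0, 1). a_0 = floor(sqrt(160)) = 12, since 12^2 = 144 <= 160 < 169 = 13^2.
Iterate m_{i+1} = d_i*a_i - m_i, d_{i+1} = (160 - m_{i+1}^2)/d_i, a_{i+1} = floor((a_0 + m_{i+1})/d_{i+1}):
  m_1 = 1*12 - 0 = 12, d_1 = (160 - 12^2)/1 = 16/1 = 16, a_1 = floor((12 + 12)/16) = 1.
  m_2 = 16*1 - 12 = 4, d_2 = (160 - 4^2)/16 = 144/16 = 9, a_2 = floor((12 + 4)/9) = 1.
  m_3 = 9*1 - 4 = 5, d_3 = (160 - 5^2)/9 = 135/9 = 15, a_3 = floor((12 + 5)/15) = 1.
  m_4 = 15*1 - 5 = 10, d_4 = (160 - 10^2)/15 = 60/15 = 4, a_4 = floor((12 + 10)/4) = 5.
  m_5 = 4*5 - 10 = 10, d_5 = (160 - 10^2)/4 = 60/4 = 15, a_5 = floor((12 + 10)/15) = 1.
  m_6 = 15*1 - 10 = 5, d_6 = (160 - 5^2)/15 = 135/15 = 9, a_6 = floor((12 + 5)/9) = 1.
  m_7 = 9*1 - 5 = 4, d_7 = (160 - 4^2)/9 = 144/9 = 16, a_7 = floor((12 + 4)/16) = 1.
  m_8 = 16*1 - 4 = 12, d_8 = (160 - 12^2)/16 = 16/16 = 1, a_8 = floor((12 + 12)/1) = 24.
  m_9 = 1*24 - 12 = 12, d_9 = (160 - 12^2)/1 = 16/1 = 16: (m_9, d_9) = (m_1, d_1) = (12, 16), so from here the quotients repeat a_1, ..., a_8; the period length is 8.
Hence the expansion of sqrt(160) is a_0 = 12 followed by the repeating block 1, 1, 1, 5, 1, 1, 1, 24 (period 8).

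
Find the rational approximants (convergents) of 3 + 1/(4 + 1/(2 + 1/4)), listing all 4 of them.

3/1, 13/4, 29/9, 129/40

Using the convergent recurrence p_i = a_i*p_{i-1} + p_{i-2}, q_i = a_i*q_{i-1} + q_{i-2} with p_{-2}=0, p_{-1}=1, q_{-2}=1, q_{-1}=0:
  i=0: a_0=3, p_0 = 3*1 + 0 = 3, q_0 = 3*0 + 1 = 1.
  i=1: a_1=4, p_1 = 4*3 + 1 = 13, q_1 = 4*1 + 0 = 4.
  i=2: a_2=2, p_2 = 2*13 + 3 = 29, q_2 = 2*4 + 1 = 9.
  i=3: a_3=4, p_3 = 4*29 + 13 = 129, q_3 = 4*9 + 4 = 40.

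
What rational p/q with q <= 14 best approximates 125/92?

Expand x = 125/92 as a continued fraction with the Euclidean algorithm:
  125 = 1*92 + 33, so a_0 = 1.
  92 = 2*33 + 26, so a_1 = 2.
  33 = 1*26 + 7, so a_2 = 1.
  26 = 3*7 + 5, so a_3 = 3.
  7 = 1*5 + 2, so a_4 = 1.
  5 = 2*2 + 1, so a_5 = 2.
  2 = 2*1 + 0, so a_6 = 2.
so x = [1; 2, 1, 3, 1, 2, 2].
Convergents (p_i = a_i*p_{i-1} + p_{i-2}, q_i = a_i*q_{i-1} + q_{i-2} with p_{-2}=0, p_{-1}=1, q_{-2}=1, q_{-1}=0), until the denominator exceeds 14:
  i=0: a_0=1, p_0 = 1*1 + 0 = 1, q_0 = 1*0 + 1 = 1.
  i=1: a_1=2, p_1 = 2*1 + 1 = 3, q_1 = 2*1 + 0 = 2.
  i=2: a_2=1, p_2 = 1*3 + 1 = 4, q_2 = 1*2 + 1 = 3.
  i=3: a_3=3, p_3 = 3*4 + 3 = 15, q_3 = 3*3 + 2 = 11.
  i=4: a_4=1, p_4 = 1*15 + 4 = 19, q_4 = 1*11 + 3 = 14.
  i=5: a_5=2, p_5 = 2*19 + 15 = 53, q_5 = 2*14 + 11 = 39.
q_5 = 39 > 14, so the last convergent with denominator <= 14 is p_4/q_4 = 19/14.
The closest fraction with denominator <= 14 is either p_4/q_4 or the intermediate fraction (k*p_4 + p_3)/(k*q_4 + q_3) with the largest k >= 1 whose denominator stays <= 14; these approach x as k grows, and every other convergent or intermediate fraction in range is farther away.
Largest k: floor((14 - q_3)/q_4) = floor((14 - 11)/14) = 0.
Since k = 0, no intermediate fraction beyond p_4/q_4 has denominator <= 14, so the convergent 19/14 is the closest (its error is |125*14 - 19*92|/(92*14) = 2/1288).

19/14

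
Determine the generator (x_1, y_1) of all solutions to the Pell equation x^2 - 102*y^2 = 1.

First expand sqrt(102) as a continued fraction. With x_i = (sqrt(102) + m_i)/d_i and (m_0, d_0) = (0, 1): a_0 = floor(sqrt(102)) = 10, since 10^2 = 100 <= 102 < 121 = 11^2.
Iterate m_{i+1} = d_i*a_i - m_i, d_{i+1} = (102 - m_{i+1}^2)/d_i, a_{i+1} = floor((a_0 + m_{i+1})/d_{i+1}):
  m_1 = 1*10 - 0 = 10, d_1 = (102 - 10^2)/1 = 2/1 = 2, a_1 = floor((10 + 10)/2) = 10.
  m_2 = 2*10 - 10 = 10, d_2 = (102 - 10^2)/2 = 2/2 = 1, a_2 = floor((10 + 10)/1) = 20.
  m_3 = 1*20 - 10 = 10, d_3 = (102 - 10^2)/1 = 2/1 = 2: (m_3, d_3) = (m_1, d_1) = (10, 2), so from here the quotients repeat a_1, a_2; the period length is 2.
So sqrt(102) = [10; (10, 20)] with period length k = 2.
k is even, so the fundamental solution of x^2 - 102y^2 = 1 is (p_{k-1}, q_{k-1}) = (p_1, q_1); compute convergents through index 1.
Convergents (p_i = a_i*p_{i-1} + p_{i-2}, q_i = a_i*q_{i-1} + q_{i-2} with p_{-2}=0, p_{-1}=1, q_{-2}=1, q_{-1}=0):
  i=0: a_0=10, p_0 = 10*1 + 0 = 10, q_0 = 10*0 + 1 = 1.
  i=1: a_1=10, p_1 = 10*10 + 1 = 101, q_1 = 10*1 + 0 = 10.
Check: 101^2 - 102*10^2 = 10201 - 10200 = 1, so (x, y) = (101, 10) solves the equation, and by the theorem it is the least positive solution.

(x, y) = (101, 10)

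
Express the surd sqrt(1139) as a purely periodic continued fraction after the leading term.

Write x_i = (sqrt(1139) + m_i)/d_i with (m_0, d_0) = (0, 1). a_0 = floor(sqrt(1139)) = 33, since 33^2 = 1089 <= 1139 < 1156 = 34^2.
Iterate m_{i+1} = d_i*a_i - m_i, d_{i+1} = (1139 - m_{i+1}^2)/d_i, a_{i+1} = floor((a_0 + m_{i+1})/d_{i+1}):
  m_1 = 1*33 - 0 = 33, d_1 = (1139 - 33^2)/1 = 50/1 = 50, a_1 = floor((33 + 33)/50) = 1.
  m_2 = 50*1 - 33 = 17, d_2 = (1139 - 17^2)/50 = 850/50 = 17, a_2 = floor((33 + 17)/17) = 2.
  m_3 = 17*2 - 17 = 17, d_3 = (1139 - 17^2)/17 = 850/17 = 50, a_3 = floor((33 + 17)/50) = 1.
  m_4 = 50*1 - 17 = 33, d_4 = (1139 - 33^2)/50 = 50/50 = 1, a_4 = floor((33 + 33)/1) = 66.
  m_5 = 1*66 - 33 = 33, d_5 = (1139 - 33^2)/1 = 50/1 = 50: (m_5, d_5) = (m_1, d_1) = (33, 50), so from here the quotients repeat a_1, ..., a_4; the period length is 4.
Hence the expansion of sqrt(1139) is a_0 = 33 followed by the repeating block 1, 2, 1, 66 (period 4).

[33; (1, 2, 1, 66)]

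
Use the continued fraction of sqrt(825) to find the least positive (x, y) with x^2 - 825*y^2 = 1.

(x, y) = (48599, 1692)

First expand sqrt(825) as a continued fraction. With x_i = (sqrt(825) + m_i)/d_i and (m_0, d_0) = (0, 1): a_0 = floor(sqrt(825)) = 28, since 28^2 = 784 <= 825 < 841 = 29^2.
Iterate m_{i+1} = d_i*a_i - m_i, d_{i+1} = (825 - m_{i+1}^2)/d_i, a_{i+1} = floor((a_0 + m_{i+1})/d_{i+1}):
  m_1 = 1*28 - 0 = 28, d_1 = (825 - 28^2)/1 = 41/1 = 41, a_1 = floor((28 + 28)/41) = 1.
  m_2 = 41*1 - 28 = 13, d_2 = (825 - 13^2)/41 = 656/41 = 16, a_2 = floor((28 + 13)/16) = 2.
  m_3 = 16*2 - 13 = 19, d_3 = (825 - 19^2)/16 = 464/16 = 29, a_3 = floor((28 + 19)/29) = 1.
  m_4 = 29*1 - 19 = 10, d_4 = (825 - 10^2)/29 = 725/29 = 25, a_4 = floor((28 + 10)/25) = 1.
  m_5 = 25*1 - 10 = 15, d_5 = (825 - 15^2)/25 = 600/25 = 24, a_5 = floor((28 + 15)/24) = 1.
  m_6 = 24*1 - 15 = 9, d_6 = (825 - 9^2)/24 = 744/24 = 31, a_6 = floor((28 + 9)/31) = 1.
  m_7 = 31*1 - 9 = 22, d_7 = (825 - 22^2)/31 = 341/31 = 11, a_7 = floor((28 + 22)/11) = 4.
  m_8 = 11*4 - 22 = 22, d_8 = (825 - 22^2)/11 = 341/11 = 31, a_8 = floor((28 + 22)/31) = 1.
  m_9 = 31*1 - 22 = 9, d_9 = (825 - 9^2)/31 = 744/31 = 24, a_9 = floor((28 + 9)/24) = 1.
  m_10 = 24*1 - 9 = 15, d_10 = (825 - 15^2)/24 = 600/24 = 25, a_10 = floor((28 + 15)/25) = 1.
  m_11 = 25*1 - 15 = 10, d_11 = (825 - 10^2)/25 = 725/25 = 29, a_11 = floor((28 + 10)/29) = 1.
  m_12 = 29*1 - 10 = 19, d_12 = (825 - 19^2)/29 = 464/29 = 16, a_12 = floor((28 + 19)/16) = 2.
  m_13 = 16*2 - 19 = 13, d_13 = (825 - 13^2)/16 = 656/16 = 41, a_13 = floor((28 + 13)/41) = 1.
  m_14 = 41*1 - 13 = 28, d_14 = (825 - 28^2)/41 = 41/41 = 1, a_14 = floor((28 + 28)/1) = 56.
  m_15 = 1*56 - 28 = 28, d_15 = (825 - 28^2)/1 = 41/1 = 41: (m_15, d_15) = (m_1, d_1) = (28, 41), so from here the quotients repeat a_1, ..., a_14; the period length is 14.
So sqrt(825) = [28; (1, 2, 1, 1, 1, 1, 4, 1, 1, 1, 1, 2, 1, 56)] with period length k = 14.
k is even, so the fundamental solution of x^2 - 825y^2 = 1 is (p_{k-1}, q_{k-1}) = (p_13, q_13); compute convergents through index 13.
Convergents (p_i = a_i*p_{i-1} + p_{i-2}, q_i = a_i*q_{i-1} + q_{i-2} with p_{-2}=0, p_{-1}=1, q_{-2}=1, q_{-1}=0):
  i=0: a_0=28, p_0 = 28*1 + 0 = 28, q_0 = 28*0 + 1 = 1.
  i=1: a_1=1, p_1 = 1*28 + 1 = 29, q_1 = 1*1 + 0 = 1.
  i=2: a_2=2, p_2 = 2*29 + 28 = 86, q_2 = 2*1 + 1 = 3.
  i=3: a_3=1, p_3 = 1*86 + 29 = 115, q_3 = 1*3 + 1 = 4.
  i=4: a_4=1, p_4 = 1*115 + 86 = 201, q_4 = 1*4 + 3 = 7.
  i=5: a_5=1, p_5 = 1*201 + 115 = 316, q_5 = 1*7 + 4 = 11.
  i=6: a_6=1, p_6 = 1*316 + 201 = 517, q_6 = 1*11 + 7 = 18.
  i=7: a_7=4, p_7 = 4*517 + 316 = 2384, q_7 = 4*18 + 11 = 83.
  i=8: a_8=1, p_8 = 1*2384 + 517 = 2901, q_8 = 1*83 + 18 = 101.
  i=9: a_9=1, p_9 = 1*2901 + 2384 = 5285, q_9 = 1*101 + 83 = 184.
  i=10: a_10=1, p_10 = 1*5285 + 2901 = 8186, q_10 = 1*184 + 101 = 285.
  i=11: a_11=1, p_11 = 1*8186 + 5285 = 13471, q_11 = 1*285 + 184 = 469.
  i=12: a_12=2, p_12 = 2*13471 + 8186 = 35128, q_12 = 2*469 + 285 = 1223.
  i=13: a_13=1, p_13 = 1*35128 + 13471 = 48599, q_13 = 1*1223 + 469 = 1692.
Check: 48599^2 - 825*1692^2 = 2361862801 - 2361862800 = 1, so (x, y) = (48599, 1692) solves the equation, and by the theorem it is the least positive solution.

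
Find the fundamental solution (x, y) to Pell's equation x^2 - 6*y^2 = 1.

(x, y) = (5, 2)

First expand sqrt(6) as a continued fraction. With x_i = (sqrt(6) + m_i)/d_i and (m_0, d_0) = (0, 1): a_0 = floor(sqrt(6)) = 2, since 2^2 = 4 <= 6 < 9 = 3^2.
Iterate m_{i+1} = d_i*a_i - m_i, d_{i+1} = (6 - m_{i+1}^2)/d_i, a_{i+1} = floor((a_0 + m_{i+1})/d_{i+1}):
  m_1 = 1*2 - 0 = 2, d_1 = (6 - 2^2)/1 = 2/1 = 2, a_1 = floor((2 + 2)/2) = 2.
  m_2 = 2*2 - 2 = 2, d_2 = (6 - 2^2)/2 = 2/2 = 1, a_2 = floor((2 + 2)/1) = 4.
  m_3 = 1*4 - 2 = 2, d_3 = (6 - 2^2)/1 = 2/1 = 2: (m_3, d_3) = (m_1, d_1) = (2, 2), so from here the quotients repeat a_1, a_2; the period length is 2.
So sqrt(6) = [2; (2, 4)] with period length k = 2.
k is even, so the fundamental solution of x^2 - 6y^2 = 1 is (p_{k-1}, q_{k-1}) = (p_1, q_1); compute convergents through index 1.
Convergents (p_i = a_i*p_{i-1} + p_{i-2}, q_i = a_i*q_{i-1} + q_{i-2} with p_{-2}=0, p_{-1}=1, q_{-2}=1, q_{-1}=0):
  i=0: a_0=2, p_0 = 2*1 + 0 = 2, q_0 = 2*0 + 1 = 1.
  i=1: a_1=2, p_1 = 2*2 + 1 = 5, q_1 = 2*1 + 0 = 2.
Check: 5^2 - 6*2^2 = 25 - 24 = 1, so (x, y) = (5, 2) solves the equation, and by the theorem it is the least positive solution.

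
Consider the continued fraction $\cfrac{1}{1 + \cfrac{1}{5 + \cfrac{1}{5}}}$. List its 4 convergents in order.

0/1, 1/1, 5/6, 26/31

Using the convergent recurrence p_i = a_i*p_{i-1} + p_{i-2}, q_i = a_i*q_{i-1} + q_{i-2} with p_{-2}=0, p_{-1}=1, q_{-2}=1, q_{-1}=0:
  i=0: a_0=0, p_0 = 0*1 + 0 = 0, q_0 = 0*0 + 1 = 1.
  i=1: a_1=1, p_1 = 1*0 + 1 = 1, q_1 = 1*1 + 0 = 1.
  i=2: a_2=5, p_2 = 5*1 + 0 = 5, q_2 = 5*1 + 1 = 6.
  i=3: a_3=5, p_3 = 5*5 + 1 = 26, q_3 = 5*6 + 1 = 31.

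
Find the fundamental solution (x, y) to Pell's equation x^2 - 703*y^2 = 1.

First expand sqrt(703) as a continued fraction. With x_i = (sqrt(703) + m_i)/d_i and (m_0, d_0) = (0, 1): a_0 = floor(sqrt(703)) = 26, since 26^2 = 676 <= 703 < 729 = 27^2.
Iterate m_{i+1} = d_i*a_i - m_i, d_{i+1} = (703 - m_{i+1}^2)/d_i, a_{i+1} = floor((a_0 + m_{i+1})/d_{i+1}):
  m_1 = 1*26 - 0 = 26, d_1 = (703 - 26^2)/1 = 27/1 = 27, a_1 = floor((26 + 26)/27) = 1.
  m_2 = 27*1 - 26 = 1, d_2 = (703 - 1^2)/27 = 702/27 = 26, a_2 = floor((26 + 1)/26) = 1.
  m_3 = 26*1 - 1 = 25, d_3 = (703 - 25^2)/26 = 78/26 = 3, a_3 = floor((26 + 25)/3) = 17.
  m_4 = 3*17 - 25 = 26, d_4 = (703 - 26^2)/3 = 27/3 = 9, a_4 = floor((26 + 26)/9) = 5.
  m_5 = 9*5 - 26 = 19, d_5 = (703 - 19^2)/9 = 342/9 = 38, a_5 = floor((26 + 19)/38) = 1.
  m_6 = 38*1 - 19 = 19, d_6 = (703 - 19^2)/38 = 342/38 = 9, a_6 = floor((26 + 19)/9) = 5.
  m_7 = 9*5 - 19 = 26, d_7 = (703 - 26^2)/9 = 27/9 = 3, a_7 = floor((26 + 26)/3) = 17.
  m_8 = 3*17 - 26 = 25, d_8 = (703 - 25^2)/3 = 78/3 = 26, a_8 = floor((26 + 25)/26) = 1.
  m_9 = 26*1 - 25 = 1, d_9 = (703 - 1^2)/26 = 702/26 = 27, a_9 = floor((26 + 1)/27) = 1.
  m_10 = 27*1 - 1 = 26, d_10 = (703 - 26^2)/27 = 27/27 = 1, a_10 = floor((26 + 26)/1) = 52.
  m_11 = 1*52 - 26 = 26, d_11 = (703 - 26^2)/1 = 27/1 = 27: (m_11, d_11) = (m_1, d_1) = (26, 27), so from here the quotients repeat a_1, ..., a_10; the period length is 10.
So sqrt(703) = [26; (1, 1, 17, 5, 1, 5, 17, 1, 1, 52)] with period length k = 10.
k is even, so the fundamental solution of x^2 - 703y^2 = 1 is (p_{k-1}, q_{k-1}) = (p_9, q_9); compute convergents through index 9.
Convergents (p_i = a_i*p_{i-1} + p_{i-2}, q_i = a_i*q_{i-1} + q_{i-2} with p_{-2}=0, p_{-1}=1, q_{-2}=1, q_{-1}=0):
  i=0: a_0=26, p_0 = 26*1 + 0 = 26, q_0 = 26*0 + 1 = 1.
  i=1: a_1=1, p_1 = 1*26 + 1 = 27, q_1 = 1*1 + 0 = 1.
  i=2: a_2=1, p_2 = 1*27 + 26 = 53, q_2 = 1*1 + 1 = 2.
  i=3: a_3=17, p_3 = 17*53 + 27 = 928, q_3 = 17*2 + 1 = 35.
  i=4: a_4=5, p_4 = 5*928 + 53 = 4693, q_4 = 5*35 + 2 = 177.
  i=5: a_5=1, p_5 = 1*4693 + 928 = 5621, q_5 = 1*177 + 35 = 212.
  i=6: a_6=5, p_6 = 5*5621 + 4693 = 32798, q_6 = 5*212 + 177 = 1237.
  i=7: a_7=17, p_7 = 17*32798 + 5621 = 563187, q_7 = 17*1237 + 212 = 21241.
  i=8: a_8=1, p_8 = 1*563187 + 32798 = 595985, q_8 = 1*21241 + 1237 = 22478.
  i=9: a_9=1, p_9 = 1*595985 + 563187 = 1159172, q_9 = 1*22478 + 21241 = 43719.
Check: 1159172^2 - 703*43719^2 = 1343679725584 - 1343679725583 = 1, so (x, y) = (1159172, 43719) solves the equation, and by the theorem it is the least positive solution.

(x, y) = (1159172, 43719)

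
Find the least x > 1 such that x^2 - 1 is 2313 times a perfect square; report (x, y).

(x, y) = (526337, 10944)

First expand sqrt(2313) as a continued fraction. With x_i = (sqrt(2313) + m_i)/d_i and (m_0, d_0) = (0, 1): a_0 = floor(sqrt(2313)) = 48, since 48^2 = 2304 <= 2313 < 2401 = 49^2.
Iterate m_{i+1} = d_i*a_i - m_i, d_{i+1} = (2313 - m_{i+1}^2)/d_i, a_{i+1} = floor((a_0 + m_{i+1})/d_{i+1}):
  m_1 = 1*48 - 0 = 48, d_1 = (2313 - 48^2)/1 = 9/1 = 9, a_1 = floor((48 + 48)/9) = 10.
  m_2 = 9*10 - 48 = 42, d_2 = (2313 - 42^2)/9 = 549/9 = 61, a_2 = floor((48 + 42)/61) = 1.
  m_3 = 61*1 - 42 = 19, d_3 = (2313 - 19^2)/61 = 1952/61 = 32, a_3 = floor((48 + 19)/32) = 2.
  m_4 = 32*2 - 19 = 45, d_4 = (2313 - 45^2)/32 = 288/32 = 9, a_4 = floor((48 + 45)/9) = 10.
  m_5 = 9*10 - 45 = 45, d_5 = (2313 - 45^2)/9 = 288/9 = 32, a_5 = floor((48 + 45)/32) = 2.
  m_6 = 32*2 - 45 = 19, d_6 = (2313 - 19^2)/32 = 1952/32 = 61, a_6 = floor((48 + 19)/61) = 1.
  m_7 = 61*1 - 19 = 42, d_7 = (2313 - 42^2)/61 = 549/61 = 9, a_7 = floor((48 + 42)/9) = 10.
  m_8 = 9*10 - 42 = 48, d_8 = (2313 - 48^2)/9 = 9/9 = 1, a_8 = floor((48 + 48)/1) = 96.
  m_9 = 1*96 - 48 = 48, d_9 = (2313 - 48^2)/1 = 9/1 = 9: (m_9, d_9) = (m_1, d_1) = (48, 9), so from here the quotients repeat a_1, ..., a_8; the period length is 8.
So sqrt(2313) = [48; (10, 1, 2, 10, 2, 1, 10, 96)] with period length k = 8.
k is even, so the fundamental solution of x^2 - 2313y^2 = 1 is (p_{k-1}, q_{k-1}) = (p_7, q_7); compute convergents through index 7.
Convergents (p_i = a_i*p_{i-1} + p_{i-2}, q_i = a_i*q_{i-1} + q_{i-2} with p_{-2}=0, p_{-1}=1, q_{-2}=1, q_{-1}=0):
  i=0: a_0=48, p_0 = 48*1 + 0 = 48, q_0 = 48*0 + 1 = 1.
  i=1: a_1=10, p_1 = 10*48 + 1 = 481, q_1 = 10*1 + 0 = 10.
  i=2: a_2=1, p_2 = 1*481 + 48 = 529, q_2 = 1*10 + 1 = 11.
  i=3: a_3=2, p_3 = 2*529 + 481 = 1539, q_3 = 2*11 + 10 = 32.
  i=4: a_4=10, p_4 = 10*1539 + 529 = 15919, q_4 = 10*32 + 11 = 331.
  i=5: a_5=2, p_5 = 2*15919 + 1539 = 33377, q_5 = 2*331 + 32 = 694.
  i=6: a_6=1, p_6 = 1*33377 + 15919 = 49296, q_6 = 1*694 + 331 = 1025.
  i=7: a_7=10, p_7 = 10*49296 + 33377 = 526337, q_7 = 10*1025 + 694 = 10944.
Check: 526337^2 - 2313*10944^2 = 277030637569 - 277030637568 = 1, so (x, y) = (526337, 10944) solves the equation, and by the theorem it is the least positive solution.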